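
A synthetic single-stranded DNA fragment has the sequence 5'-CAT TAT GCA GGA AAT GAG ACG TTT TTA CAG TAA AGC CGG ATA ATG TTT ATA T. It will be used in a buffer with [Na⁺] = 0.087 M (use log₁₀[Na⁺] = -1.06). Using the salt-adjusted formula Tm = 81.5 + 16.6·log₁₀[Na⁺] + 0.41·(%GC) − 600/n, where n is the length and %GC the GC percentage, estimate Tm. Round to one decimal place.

65.8°C

Length n = 52. Counting bases: T=17, C=6, G=11, A=18
G+C = 17, so %GC = 17/52 × 100 = 32.692%
Salt term: 16.6 × (-1.06) = -17.596
GC term: 0.41 × 32.692 = 13.404; length term: −600/52 = −11.538
Tm = 81.5 + (-17.596) + 13.404 − 11.538 = 65.77 → 65.8°C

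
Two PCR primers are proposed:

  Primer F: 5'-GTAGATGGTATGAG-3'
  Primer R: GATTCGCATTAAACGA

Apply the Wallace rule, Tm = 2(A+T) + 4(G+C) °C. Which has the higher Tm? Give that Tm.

Primer R, 44°C

Primer F: A+T=8, G+C=6 → Tm = 2(8)+4(6) = 40°C
Primer R: A+T=10, G+C=6 → Tm = 2(10)+4(6) = 44°C
40°C vs 44°C → primer R is higher.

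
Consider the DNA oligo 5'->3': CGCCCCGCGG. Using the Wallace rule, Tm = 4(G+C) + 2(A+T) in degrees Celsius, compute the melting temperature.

Base counts: A=0, G=4, C=6, T=0
A+T = 0, G+C = 10
Tm = 2×0 + 4×10 = 40°C

40°C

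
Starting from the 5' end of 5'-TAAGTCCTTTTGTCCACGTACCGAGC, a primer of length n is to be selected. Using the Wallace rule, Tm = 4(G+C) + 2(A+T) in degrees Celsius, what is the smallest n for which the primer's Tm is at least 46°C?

First 16 bases: TAAGTCCTTTTGTCCA → Tm = 44°C (< 46°C)
First 17 bases: TAAGTCCTTTTGTCCAC → Tm = 48°C (≥ 46°C)
Each additional base adds 2°C (A/T) or 4°C (G/C), so Tm is non-decreasing in n; n = 17 is the first length to reach 46°C.

n = 17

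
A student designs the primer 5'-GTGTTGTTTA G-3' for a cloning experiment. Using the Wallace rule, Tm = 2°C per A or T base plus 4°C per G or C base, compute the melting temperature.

30°C

Base counts: T=6, G=4, C=0, A=1
AT pairs contribute 7, GC pairs contribute 4.
Tm = 2×7 + 4×4 = 30°C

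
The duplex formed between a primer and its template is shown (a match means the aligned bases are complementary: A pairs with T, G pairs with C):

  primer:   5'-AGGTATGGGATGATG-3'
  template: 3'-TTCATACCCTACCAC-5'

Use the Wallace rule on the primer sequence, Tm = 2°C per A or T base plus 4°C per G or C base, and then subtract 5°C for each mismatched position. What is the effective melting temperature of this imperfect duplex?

34°C

Primer base counts: A=4, T=4, G=7, C=0 → A+T=8, G+C=7
Perfect-match Tm = 2(8) + 4(7) = 16 + 28 = 44°C
Mismatches (positions where the bases are not complementary): 2 (at positions 2, 13)
Effective Tm = 44 − 2×5 = 44 − 10 = 34°C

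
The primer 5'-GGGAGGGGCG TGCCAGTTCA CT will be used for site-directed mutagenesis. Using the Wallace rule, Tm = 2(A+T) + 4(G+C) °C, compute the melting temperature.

74°C

A=3, G=10, T=4, C=5
A+T = 7, G+C = 15
Tm = 4·15 + 2·7 = 60 + 14 = 74°C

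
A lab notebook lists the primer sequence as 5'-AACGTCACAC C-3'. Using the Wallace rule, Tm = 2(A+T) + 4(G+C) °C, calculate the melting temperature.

34°C

Counting bases: G=1, C=5, A=4, T=1
AT pairs contribute 5, GC pairs contribute 6.
Tm = 2(5) + 4(6) = 10 + 24 = 34°C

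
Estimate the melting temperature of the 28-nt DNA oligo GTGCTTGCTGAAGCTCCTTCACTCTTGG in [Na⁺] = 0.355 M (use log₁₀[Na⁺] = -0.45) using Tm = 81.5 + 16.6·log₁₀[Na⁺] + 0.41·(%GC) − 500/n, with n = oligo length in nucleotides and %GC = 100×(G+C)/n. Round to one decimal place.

78.1°C

Length n = 28. Base counts: T=10, A=3, G=7, C=8
G+C = 15, so %GC = 15/28 × 100 = 53.571%
Salt term: 16.6 × (-0.45) = -7.47
GC term: 0.41 × 53.571 = 21.964; length term: −500/28 = −17.857
Tm = 81.5 + (-7.47) + 21.964 − 17.857 = 78.137 → 78.1°C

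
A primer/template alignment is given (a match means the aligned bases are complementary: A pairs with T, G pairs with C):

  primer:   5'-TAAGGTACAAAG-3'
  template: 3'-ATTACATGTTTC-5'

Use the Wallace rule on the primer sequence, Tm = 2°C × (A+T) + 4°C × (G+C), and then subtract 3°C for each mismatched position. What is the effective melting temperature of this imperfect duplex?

Primer base counts: A=6, T=2, G=3, C=1 → A+T=8, G+C=4
Perfect-match Tm = 2(8) + 4(4) = 16 + 16 = 32°C
Mismatches (positions where the bases are not complementary): 1 (at position 4)
Effective Tm = 32 − 1×3 = 32 − 3 = 29°C

29°C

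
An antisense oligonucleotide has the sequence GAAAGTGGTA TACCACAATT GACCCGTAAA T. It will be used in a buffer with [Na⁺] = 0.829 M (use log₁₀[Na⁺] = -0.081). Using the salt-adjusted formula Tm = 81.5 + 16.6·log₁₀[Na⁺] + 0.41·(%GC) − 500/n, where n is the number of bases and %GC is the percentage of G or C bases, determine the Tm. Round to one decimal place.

Length n = 31. Scanning the sequence gives C=6, A=12, G=6, T=7.
G+C = 12, so %GC = 12/31 × 100 = 38.71%
Salt term: 16.6 × (-0.081) = -1.345
GC term: 0.41 × 38.71 = 15.871; length term: −500/31 = −16.129
Tm = 81.5 + (-1.345) + 15.871 − 16.129 = 79.897 → 79.9°C

79.9°C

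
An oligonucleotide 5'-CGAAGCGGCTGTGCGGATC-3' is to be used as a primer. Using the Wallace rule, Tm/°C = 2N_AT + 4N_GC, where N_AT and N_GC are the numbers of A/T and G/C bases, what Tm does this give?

C=5, T=3, G=8, A=3
A+T = 6, G+C = 13
Tm = 2(6) + 4(13) = 12 + 52 = 64°C

64°C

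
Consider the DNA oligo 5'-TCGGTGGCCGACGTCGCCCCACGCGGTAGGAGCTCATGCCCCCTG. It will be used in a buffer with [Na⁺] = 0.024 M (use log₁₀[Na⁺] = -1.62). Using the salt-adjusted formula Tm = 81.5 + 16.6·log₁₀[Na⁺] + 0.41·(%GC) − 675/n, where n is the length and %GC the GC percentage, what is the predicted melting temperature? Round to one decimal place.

69.7°C

Length n = 45. G=15, A=5, T=7, C=18
G+C = 33, so %GC = 33/45 × 100 = 73.333%
Salt term: 16.6 × (-1.62) = -26.892
GC term: 0.41 × 73.333 = 30.067; length term: −675/45 = −15
Tm = 81.5 + (-26.892) + 30.067 − 15 = 69.675 → 69.7°C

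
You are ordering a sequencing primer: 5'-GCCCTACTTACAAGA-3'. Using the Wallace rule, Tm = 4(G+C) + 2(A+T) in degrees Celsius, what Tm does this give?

C=5, G=2, A=5, T=3
So N_AT = 8 and N_GC = 7.
Tm = 4·7 + 2·8 = 28 + 16 = 44°C

44°C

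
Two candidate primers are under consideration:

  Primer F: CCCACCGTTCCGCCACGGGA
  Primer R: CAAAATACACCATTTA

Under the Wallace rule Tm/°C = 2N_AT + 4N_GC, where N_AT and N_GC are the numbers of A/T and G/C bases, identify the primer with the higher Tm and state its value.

Primer F: A+T=5, G+C=15 → Tm = 2(5)+4(15) = 70°C
Primer R: A+T=12, G+C=4 → Tm = 2(12)+4(4) = 40°C
70°C vs 40°C → primer F is higher.

Primer F, 70°C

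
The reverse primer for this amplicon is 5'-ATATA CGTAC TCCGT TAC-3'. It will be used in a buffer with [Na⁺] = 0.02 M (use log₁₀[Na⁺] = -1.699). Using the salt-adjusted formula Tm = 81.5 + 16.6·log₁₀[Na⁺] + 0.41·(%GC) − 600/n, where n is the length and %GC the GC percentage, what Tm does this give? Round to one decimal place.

35.9°C

Length n = 18. Scanning the sequence gives T=6, C=5, A=5, G=2.
G+C = 7, so %GC = 7/18 × 100 = 38.889%
Salt term: 16.6 × (-1.699) = -28.203
GC term: 0.41 × 38.889 = 15.944; length term: −600/18 = −33.333
Tm = 81.5 + (-28.203) + 15.944 − 33.333 = 35.908 → 35.9°C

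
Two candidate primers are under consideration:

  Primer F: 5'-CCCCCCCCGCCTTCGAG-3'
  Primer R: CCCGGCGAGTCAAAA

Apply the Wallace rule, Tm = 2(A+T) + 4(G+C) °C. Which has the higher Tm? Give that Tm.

Primer F, 62°C

Primer F: A+T=3, G+C=14 → Tm = 2(3)+4(14) = 62°C
Primer R: A+T=6, G+C=9 → Tm = 2(6)+4(9) = 48°C
62°C vs 48°C → primer F is higher.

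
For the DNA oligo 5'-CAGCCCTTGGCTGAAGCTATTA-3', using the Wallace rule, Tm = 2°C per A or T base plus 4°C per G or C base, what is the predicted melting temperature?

66°C

Counting bases: A=5, T=6, G=5, C=6
AT pairs contribute 11, GC pairs contribute 11.
Tm = 4·11 + 2·11 = 44 + 22 = 66°C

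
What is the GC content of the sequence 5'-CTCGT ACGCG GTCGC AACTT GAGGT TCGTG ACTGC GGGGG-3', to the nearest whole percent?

Counting bases: T=9, C=10, A=5, G=16
G+C = 16 + 10 = 26 out of 40 bases
%GC = 26/40 × 100 = 65% ≈ 65%

65%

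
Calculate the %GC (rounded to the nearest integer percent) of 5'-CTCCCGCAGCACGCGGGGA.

Counting bases: G=7, C=8, A=3, T=1
G+C = 7 + 8 = 15 out of 19 bases
%GC = 15/19 × 100 = 78.95% ≈ 79%

79%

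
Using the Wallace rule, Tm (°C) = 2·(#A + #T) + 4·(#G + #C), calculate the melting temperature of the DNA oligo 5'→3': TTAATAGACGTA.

30°C

Counting bases: A=5, T=4, C=1, G=2
A+T = 9, G+C = 3
Tm = 2×9 + 4×3 = 30°C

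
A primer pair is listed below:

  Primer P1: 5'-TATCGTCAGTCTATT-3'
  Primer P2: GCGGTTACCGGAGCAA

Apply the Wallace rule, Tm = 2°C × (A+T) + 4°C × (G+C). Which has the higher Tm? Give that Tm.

Primer P1: A+T=10, G+C=5 → Tm = 2(10)+4(5) = 40°C
Primer P2: A+T=6, G+C=10 → Tm = 2(6)+4(10) = 52°C
40°C vs 52°C → primer P2 is higher.

Primer P2, 52°C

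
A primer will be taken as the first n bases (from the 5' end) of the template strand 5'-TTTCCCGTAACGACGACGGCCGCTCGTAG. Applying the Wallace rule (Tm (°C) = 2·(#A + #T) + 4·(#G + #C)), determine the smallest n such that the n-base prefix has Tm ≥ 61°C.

First 19 bases: TTTCCCGTAACGACGACGG → Tm = 60°C (< 61°C)
First 20 bases: TTTCCCGTAACGACGACGGC → Tm = 64°C (≥ 61°C)
Each additional base adds 2°C (A/T) or 4°C (G/C), so Tm is non-decreasing in n; n = 20 is the first length to reach 61°C.

n = 20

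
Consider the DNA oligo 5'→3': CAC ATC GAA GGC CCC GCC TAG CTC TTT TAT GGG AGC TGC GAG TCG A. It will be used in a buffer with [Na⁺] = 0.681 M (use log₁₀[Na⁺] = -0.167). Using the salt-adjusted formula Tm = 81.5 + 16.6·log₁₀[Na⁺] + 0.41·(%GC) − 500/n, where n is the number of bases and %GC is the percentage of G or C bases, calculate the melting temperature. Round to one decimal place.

91.9°C

Length n = 46. Base counts: A=9, C=14, T=10, G=13
G+C = 27, so %GC = 27/46 × 100 = 58.696%
Salt term: 16.6 × (-0.167) = -2.772
GC term: 0.41 × 58.696 = 24.065; length term: −500/46 = −10.87
Tm = 81.5 + (-2.772) + 24.065 − 10.87 = 91.923 → 91.9°C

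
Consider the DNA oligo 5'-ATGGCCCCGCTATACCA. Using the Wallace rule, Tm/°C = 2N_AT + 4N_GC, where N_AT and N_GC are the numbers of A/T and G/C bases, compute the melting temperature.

Base counts: C=7, T=3, G=3, A=4
A+T = 7, G+C = 10
Tm = 4·10 + 2·7 = 40 + 14 = 54°C

54°C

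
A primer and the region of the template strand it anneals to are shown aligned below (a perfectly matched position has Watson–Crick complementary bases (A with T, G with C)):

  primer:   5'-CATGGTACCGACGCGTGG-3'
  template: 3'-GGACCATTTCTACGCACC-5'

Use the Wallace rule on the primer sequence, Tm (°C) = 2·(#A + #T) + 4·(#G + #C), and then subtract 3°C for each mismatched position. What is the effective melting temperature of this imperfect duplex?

Primer base counts: A=3, T=3, G=7, C=5 → A+T=6, G+C=12
Perfect-match Tm = 2(6) + 4(12) = 12 + 48 = 60°C
Mismatches (positions where the bases are not complementary): 4 (at positions 2, 8, 9, 12)
Effective Tm = 60 − 4×3 = 60 − 12 = 48°C

48°C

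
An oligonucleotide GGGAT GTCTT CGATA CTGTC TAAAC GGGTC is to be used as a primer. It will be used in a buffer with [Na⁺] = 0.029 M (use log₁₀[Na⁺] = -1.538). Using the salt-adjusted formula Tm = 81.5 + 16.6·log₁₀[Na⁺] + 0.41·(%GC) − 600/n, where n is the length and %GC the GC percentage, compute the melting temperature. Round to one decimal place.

Length n = 30. Scanning the sequence gives A=6, T=9, G=9, C=6.
G+C = 15, so %GC = 15/30 × 100 = 50%
Salt term: 16.6 × (-1.538) = -25.531
GC term: 0.41 × 50 = 20.5; length term: −600/30 = −20
Tm = 81.5 + (-25.531) + 20.5 − 20 = 56.469 → 56.5°C

56.5°C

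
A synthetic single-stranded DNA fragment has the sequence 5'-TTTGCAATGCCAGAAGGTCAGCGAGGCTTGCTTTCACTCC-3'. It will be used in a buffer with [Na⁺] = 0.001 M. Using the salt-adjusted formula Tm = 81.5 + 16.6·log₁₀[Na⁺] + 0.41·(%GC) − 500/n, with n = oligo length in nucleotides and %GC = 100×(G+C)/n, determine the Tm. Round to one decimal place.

Length n = 40. Counting bases: C=11, G=10, T=11, A=8
G+C = 21, so %GC = 21/40 × 100 = 52.5%
Salt term: 16.6 × (-3) = -49.8
GC term: 0.41 × 52.5 = 21.525; length term: −500/40 = −12.5
Tm = 81.5 + (-49.8) + 21.525 − 12.5 = 40.725 → 40.7°C

40.7°C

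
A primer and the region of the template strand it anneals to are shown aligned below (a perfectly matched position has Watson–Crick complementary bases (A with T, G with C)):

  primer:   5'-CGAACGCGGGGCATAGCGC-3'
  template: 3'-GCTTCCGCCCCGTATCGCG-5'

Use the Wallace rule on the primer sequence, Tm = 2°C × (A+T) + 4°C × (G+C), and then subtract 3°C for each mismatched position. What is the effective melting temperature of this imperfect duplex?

63°C

Primer base counts: A=4, T=1, G=8, C=6 → A+T=5, G+C=14
Perfect-match Tm = 2(5) + 4(14) = 10 + 56 = 66°C
Mismatches (positions where the bases are not complementary): 1 (at position 5)
Effective Tm = 66 − 1×3 = 66 − 3 = 63°C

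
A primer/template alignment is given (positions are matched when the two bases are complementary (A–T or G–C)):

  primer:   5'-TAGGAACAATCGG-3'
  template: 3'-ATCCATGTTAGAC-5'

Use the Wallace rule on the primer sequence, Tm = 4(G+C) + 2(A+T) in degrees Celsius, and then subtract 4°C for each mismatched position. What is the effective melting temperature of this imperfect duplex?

30°C

Primer base counts: A=5, T=2, G=4, C=2 → A+T=7, G+C=6
Perfect-match Tm = 2(7) + 4(6) = 14 + 24 = 38°C
Mismatches (positions where the bases are not complementary): 2 (at positions 5, 12)
Effective Tm = 38 − 2×4 = 38 − 8 = 30°C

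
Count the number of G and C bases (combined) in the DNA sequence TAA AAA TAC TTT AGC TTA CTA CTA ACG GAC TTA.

T=11, C=6, G=3, A=13
Total G or C: 3 + 6 = 9

9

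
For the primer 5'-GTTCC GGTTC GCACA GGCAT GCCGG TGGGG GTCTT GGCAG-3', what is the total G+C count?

C=10, A=4, T=9, G=17
Total G or C: 17 + 10 = 27

27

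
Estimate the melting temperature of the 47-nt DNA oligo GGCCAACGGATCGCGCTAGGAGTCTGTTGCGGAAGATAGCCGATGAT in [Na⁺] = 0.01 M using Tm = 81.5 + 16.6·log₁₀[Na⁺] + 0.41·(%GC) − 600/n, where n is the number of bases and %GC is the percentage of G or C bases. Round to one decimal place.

59.1°C

Length n = 47. Base counts: T=9, C=10, A=11, G=17
G+C = 27, so %GC = 27/47 × 100 = 57.447%
Salt term: 16.6 × (-2) = -33.2
GC term: 0.41 × 57.447 = 23.553; length term: −600/47 = −12.766
Tm = 81.5 + (-33.2) + 23.553 − 12.766 = 59.087 → 59.1°C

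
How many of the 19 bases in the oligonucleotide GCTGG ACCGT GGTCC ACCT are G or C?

Counting bases: T=4, G=6, C=7, A=2
G+C = 6 + 7 = 13

13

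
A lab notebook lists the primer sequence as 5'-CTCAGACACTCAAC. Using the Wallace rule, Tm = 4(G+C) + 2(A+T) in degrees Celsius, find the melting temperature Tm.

42°C

A=5, G=1, C=6, T=2
A+T = 7, G+C = 7
Tm = 2(7) + 4(7) = 14 + 28 = 42°C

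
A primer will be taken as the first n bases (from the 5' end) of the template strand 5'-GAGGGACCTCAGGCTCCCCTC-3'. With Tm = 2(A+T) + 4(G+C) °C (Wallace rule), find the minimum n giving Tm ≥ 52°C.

n = 16

First 15 bases: GAGGGACCTCAGGCT → Tm = 50°C (< 52°C)
First 16 bases: GAGGGACCTCAGGCTC → Tm = 54°C (≥ 52°C)
Since every base adds ≥2°C, Tm only increases with n, so the threshold is first crossed at n = 16.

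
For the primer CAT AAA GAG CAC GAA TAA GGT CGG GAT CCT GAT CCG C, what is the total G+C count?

19

Counting bases: G=10, A=12, T=6, C=9
Total G or C: 10 + 9 = 19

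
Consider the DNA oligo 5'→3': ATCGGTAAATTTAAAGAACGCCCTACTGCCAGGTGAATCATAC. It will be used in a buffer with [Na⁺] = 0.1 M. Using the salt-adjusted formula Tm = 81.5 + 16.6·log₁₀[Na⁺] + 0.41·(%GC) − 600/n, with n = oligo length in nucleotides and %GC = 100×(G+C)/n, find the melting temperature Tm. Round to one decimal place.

Length n = 43. Base counts: A=15, C=10, G=8, T=10
G+C = 18, so %GC = 18/43 × 100 = 41.86%
Salt term: 16.6 × (-1) = -16.6
GC term: 0.41 × 41.86 = 17.163; length term: −600/43 = −13.953
Tm = 81.5 + (-16.6) + 17.163 − 13.953 = 68.11 → 68.1°C

68.1°C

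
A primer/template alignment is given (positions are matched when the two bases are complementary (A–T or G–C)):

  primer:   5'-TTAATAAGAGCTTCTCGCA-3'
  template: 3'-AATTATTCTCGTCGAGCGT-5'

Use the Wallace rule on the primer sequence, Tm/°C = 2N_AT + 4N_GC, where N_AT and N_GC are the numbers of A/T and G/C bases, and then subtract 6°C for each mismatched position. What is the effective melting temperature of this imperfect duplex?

40°C

Primer base counts: A=6, T=6, G=3, C=4 → A+T=12, G+C=7
Perfect-match Tm = 2(12) + 4(7) = 24 + 28 = 52°C
Mismatches (positions where the bases are not complementary): 2 (at positions 12, 13)
Effective Tm = 52 − 2×6 = 52 − 12 = 40°C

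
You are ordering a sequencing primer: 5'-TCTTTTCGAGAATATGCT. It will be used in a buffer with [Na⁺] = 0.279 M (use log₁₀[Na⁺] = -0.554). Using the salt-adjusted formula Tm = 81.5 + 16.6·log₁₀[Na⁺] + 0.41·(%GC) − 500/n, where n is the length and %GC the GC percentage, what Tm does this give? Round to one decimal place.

Length n = 18. C=3, T=8, A=4, G=3
G+C = 6, so %GC = 6/18 × 100 = 33.333%
Salt term: 16.6 × (-0.554) = -9.196
GC term: 0.41 × 33.333 = 13.667; length term: −500/18 = −27.778
Tm = 81.5 + (-9.196) + 13.667 − 27.778 = 58.193 → 58.2°C

58.2°C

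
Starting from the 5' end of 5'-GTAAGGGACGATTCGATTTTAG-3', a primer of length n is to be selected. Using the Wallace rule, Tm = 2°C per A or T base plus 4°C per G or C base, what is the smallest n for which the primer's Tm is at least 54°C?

First 18 bases: GTAAGGGACGATTCGATT → Tm = 52°C (< 54°C)
First 19 bases: GTAAGGGACGATTCGATTT → Tm = 54°C (≥ 54°C)
Each additional base adds 2°C (A/T) or 4°C (G/C), so Tm is non-decreasing in n; n = 19 is the first length to reach 54°C.

n = 19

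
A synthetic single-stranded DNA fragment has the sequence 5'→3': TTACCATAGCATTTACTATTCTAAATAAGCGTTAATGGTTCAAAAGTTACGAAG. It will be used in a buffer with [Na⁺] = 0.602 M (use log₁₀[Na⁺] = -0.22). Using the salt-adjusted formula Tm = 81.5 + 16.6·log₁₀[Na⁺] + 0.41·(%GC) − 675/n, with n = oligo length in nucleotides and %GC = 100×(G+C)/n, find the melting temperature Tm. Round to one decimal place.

Length n = 54. Counting bases: T=18, G=8, C=8, A=20
G+C = 16, so %GC = 16/54 × 100 = 29.63%
Salt term: 16.6 × (-0.22) = -3.652
GC term: 0.41 × 29.63 = 12.148; length term: −675/54 = −12.5
Tm = 81.5 + (-3.652) + 12.148 − 12.5 = 77.496 → 77.5°C

77.5°C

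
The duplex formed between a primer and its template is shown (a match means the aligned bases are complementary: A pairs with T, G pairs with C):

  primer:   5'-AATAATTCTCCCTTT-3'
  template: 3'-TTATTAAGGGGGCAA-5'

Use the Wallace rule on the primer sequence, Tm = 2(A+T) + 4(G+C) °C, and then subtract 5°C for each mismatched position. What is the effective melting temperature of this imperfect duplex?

Primer base counts: A=4, T=7, G=0, C=4 → A+T=11, G+C=4
Perfect-match Tm = 2(11) + 4(4) = 22 + 16 = 38°C
Mismatches (positions where the bases are not complementary): 2 (at positions 9, 13)
Effective Tm = 38 − 2×5 = 38 − 10 = 28°C

28°C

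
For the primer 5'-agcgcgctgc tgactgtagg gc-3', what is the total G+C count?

15

Scanning the sequence gives T=4, G=9, C=6, A=3.
Total G or C: 9 + 6 = 15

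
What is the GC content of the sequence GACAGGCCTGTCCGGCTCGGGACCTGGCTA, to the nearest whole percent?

70%

Base counts: G=11, T=5, C=10, A=4
G+C = 11 + 10 = 21 out of 30 bases
%GC = 21/30 × 100 = 70% ≈ 70%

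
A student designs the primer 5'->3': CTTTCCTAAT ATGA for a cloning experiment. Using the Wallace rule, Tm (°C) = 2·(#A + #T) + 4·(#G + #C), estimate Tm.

36°C

C=3, T=6, G=1, A=4
AT pairs contribute 10, GC pairs contribute 4.
Tm = 2(10) + 4(4) = 20 + 16 = 36°C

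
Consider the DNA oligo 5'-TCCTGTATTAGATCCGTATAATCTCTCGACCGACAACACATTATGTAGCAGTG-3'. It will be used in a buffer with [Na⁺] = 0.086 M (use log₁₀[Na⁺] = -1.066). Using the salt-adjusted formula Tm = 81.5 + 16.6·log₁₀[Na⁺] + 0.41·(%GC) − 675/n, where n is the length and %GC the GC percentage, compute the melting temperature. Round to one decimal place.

68.1°C

Length n = 53. Counting bases: G=9, T=16, C=13, A=15
G+C = 22, so %GC = 22/53 × 100 = 41.509%
Salt term: 16.6 × (-1.066) = -17.696
GC term: 0.41 × 41.509 = 17.019; length term: −675/53 = −12.736
Tm = 81.5 + (-17.696) + 17.019 − 12.736 = 68.087 → 68.1°C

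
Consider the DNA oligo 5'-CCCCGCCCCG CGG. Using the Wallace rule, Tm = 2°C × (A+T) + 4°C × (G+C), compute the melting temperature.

Counting bases: T=0, G=4, C=9, A=0
So N_AT = 0 and N_GC = 13.
Tm = 4·13 + 2·0 = 52 + 0 = 52°C

52°C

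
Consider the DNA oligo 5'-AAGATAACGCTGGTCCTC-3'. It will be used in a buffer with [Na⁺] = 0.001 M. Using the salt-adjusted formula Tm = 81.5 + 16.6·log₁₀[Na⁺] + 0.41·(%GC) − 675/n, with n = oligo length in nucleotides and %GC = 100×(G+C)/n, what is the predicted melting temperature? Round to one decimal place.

14.7°C

Length n = 18. T=4, C=5, A=5, G=4
G+C = 9, so %GC = 9/18 × 100 = 50%
Salt term: 16.6 × (-3) = -49.8
GC term: 0.41 × 50 = 20.5; length term: −675/18 = −37.5
Tm = 81.5 + (-49.8) + 20.5 − 37.5 = 14.7 → 14.7°C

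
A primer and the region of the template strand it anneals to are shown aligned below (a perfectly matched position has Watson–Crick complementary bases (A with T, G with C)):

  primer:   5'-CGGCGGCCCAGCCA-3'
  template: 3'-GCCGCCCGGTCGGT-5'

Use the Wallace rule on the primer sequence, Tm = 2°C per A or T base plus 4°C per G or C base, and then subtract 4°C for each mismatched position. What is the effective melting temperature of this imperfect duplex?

Primer base counts: A=2, T=0, G=5, C=7 → A+T=2, G+C=12
Perfect-match Tm = 2(2) + 4(12) = 4 + 48 = 52°C
Mismatches (positions where the bases are not complementary): 1 (at position 7)
Effective Tm = 52 − 1×4 = 52 − 4 = 48°C

48°C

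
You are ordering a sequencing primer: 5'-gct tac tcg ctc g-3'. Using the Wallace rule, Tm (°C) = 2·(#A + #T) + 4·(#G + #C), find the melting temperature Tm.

A=1, G=3, T=4, C=5
A+T = 5, G+C = 8
Tm = 2×5 + 4×8 = 42°C

42°C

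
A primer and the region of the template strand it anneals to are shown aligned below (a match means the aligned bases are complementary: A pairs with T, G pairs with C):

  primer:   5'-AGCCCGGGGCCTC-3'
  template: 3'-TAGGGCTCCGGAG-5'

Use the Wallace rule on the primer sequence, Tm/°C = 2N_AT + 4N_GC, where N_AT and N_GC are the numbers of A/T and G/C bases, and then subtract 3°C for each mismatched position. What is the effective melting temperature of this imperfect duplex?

Primer base counts: A=1, T=1, G=5, C=6 → A+T=2, G+C=11
Perfect-match Tm = 2(2) + 4(11) = 4 + 44 = 48°C
Mismatches (positions where the bases are not complementary): 2 (at positions 2, 7)
Effective Tm = 48 − 2×3 = 48 − 6 = 42°C

42°C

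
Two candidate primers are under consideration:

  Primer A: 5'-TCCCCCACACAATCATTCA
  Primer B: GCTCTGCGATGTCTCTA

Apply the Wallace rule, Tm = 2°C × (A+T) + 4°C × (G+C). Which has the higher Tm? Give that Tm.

Primer A: A+T=10, G+C=9 → Tm = 2(10)+4(9) = 56°C
Primer B: A+T=8, G+C=9 → Tm = 2(8)+4(9) = 52°C
56°C vs 52°C → primer A is higher.

Primer A, 56°C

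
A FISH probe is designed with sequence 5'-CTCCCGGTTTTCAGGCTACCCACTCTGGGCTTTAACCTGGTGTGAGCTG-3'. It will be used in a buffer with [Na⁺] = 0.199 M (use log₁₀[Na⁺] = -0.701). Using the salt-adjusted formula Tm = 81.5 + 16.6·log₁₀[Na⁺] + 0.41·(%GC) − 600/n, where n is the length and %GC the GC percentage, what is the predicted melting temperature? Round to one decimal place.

Length n = 49. Scanning the sequence gives T=15, A=6, G=13, C=15.
G+C = 28, so %GC = 28/49 × 100 = 57.143%
Salt term: 16.6 × (-0.701) = -11.637
GC term: 0.41 × 57.143 = 23.429; length term: −600/49 = −12.245
Tm = 81.5 + (-11.637) + 23.429 − 12.245 = 81.047 → 81.0°C

81.0°C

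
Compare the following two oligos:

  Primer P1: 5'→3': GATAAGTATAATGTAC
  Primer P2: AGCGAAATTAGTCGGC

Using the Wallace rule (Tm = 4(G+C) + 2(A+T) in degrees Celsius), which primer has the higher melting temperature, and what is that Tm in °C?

Primer P1: A+T=12, G+C=4 → Tm = 2(12)+4(4) = 40°C
Primer P2: A+T=8, G+C=8 → Tm = 2(8)+4(8) = 48°C
40°C vs 48°C → primer P2 is higher.

Primer P2, 48°C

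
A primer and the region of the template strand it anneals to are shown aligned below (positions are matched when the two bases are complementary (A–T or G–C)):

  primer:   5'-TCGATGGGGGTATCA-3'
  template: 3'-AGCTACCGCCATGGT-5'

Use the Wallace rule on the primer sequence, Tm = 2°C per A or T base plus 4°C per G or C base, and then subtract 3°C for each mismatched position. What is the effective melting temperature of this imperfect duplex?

40°C

Primer base counts: A=3, T=4, G=6, C=2 → A+T=7, G+C=8
Perfect-match Tm = 2(7) + 4(8) = 14 + 32 = 46°C
Mismatches (positions where the bases are not complementary): 2 (at positions 8, 13)
Effective Tm = 46 − 2×3 = 46 − 6 = 40°C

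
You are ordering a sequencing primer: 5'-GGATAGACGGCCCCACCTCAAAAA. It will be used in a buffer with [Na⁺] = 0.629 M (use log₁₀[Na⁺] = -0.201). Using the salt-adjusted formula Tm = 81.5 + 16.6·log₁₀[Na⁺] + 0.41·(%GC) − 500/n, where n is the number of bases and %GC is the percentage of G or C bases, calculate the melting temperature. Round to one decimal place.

79.5°C

Length n = 24. Base counts: C=8, T=2, A=9, G=5
G+C = 13, so %GC = 13/24 × 100 = 54.167%
Salt term: 16.6 × (-0.201) = -3.337
GC term: 0.41 × 54.167 = 22.208; length term: −500/24 = −20.833
Tm = 81.5 + (-3.337) + 22.208 − 20.833 = 79.538 → 79.5°C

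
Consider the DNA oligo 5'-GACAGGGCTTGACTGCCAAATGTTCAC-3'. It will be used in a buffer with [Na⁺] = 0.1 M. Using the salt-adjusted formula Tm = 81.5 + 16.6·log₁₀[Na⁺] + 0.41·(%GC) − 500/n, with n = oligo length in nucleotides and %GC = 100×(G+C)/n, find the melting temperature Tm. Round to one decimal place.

67.6°C

Length n = 27. A=7, G=7, C=7, T=6
G+C = 14, so %GC = 14/27 × 100 = 51.852%
Salt term: 16.6 × (-1) = -16.6
GC term: 0.41 × 51.852 = 21.259; length term: −500/27 = −18.519
Tm = 81.5 + (-16.6) + 21.259 − 18.519 = 67.64 → 67.6°C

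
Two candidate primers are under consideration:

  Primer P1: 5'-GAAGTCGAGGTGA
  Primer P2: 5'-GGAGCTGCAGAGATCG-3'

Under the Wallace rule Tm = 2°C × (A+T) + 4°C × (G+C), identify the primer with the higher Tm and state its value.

Primer P2, 52°C

Primer P1: A+T=6, G+C=7 → Tm = 2(6)+4(7) = 40°C
Primer P2: A+T=6, G+C=10 → Tm = 2(6)+4(10) = 52°C
40°C vs 52°C → primer P2 is higher.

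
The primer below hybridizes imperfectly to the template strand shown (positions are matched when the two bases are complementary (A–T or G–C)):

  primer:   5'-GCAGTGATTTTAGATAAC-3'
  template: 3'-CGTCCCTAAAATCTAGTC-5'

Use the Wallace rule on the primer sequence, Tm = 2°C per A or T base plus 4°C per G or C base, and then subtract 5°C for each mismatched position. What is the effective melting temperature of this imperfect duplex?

Primer base counts: A=6, T=6, G=4, C=2 → A+T=12, G+C=6
Perfect-match Tm = 2(12) + 4(6) = 24 + 24 = 48°C
Mismatches (positions where the bases are not complementary): 3 (at positions 5, 16, 18)
Effective Tm = 48 − 3×5 = 48 − 15 = 33°C

33°C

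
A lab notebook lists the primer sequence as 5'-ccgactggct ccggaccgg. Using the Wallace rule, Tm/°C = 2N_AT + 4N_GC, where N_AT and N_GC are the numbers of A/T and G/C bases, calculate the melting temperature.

68°C

Base counts: A=2, C=8, T=2, G=7
AT pairs contribute 4, GC pairs contribute 15.
Tm = 2×4 + 4×15 = 68°C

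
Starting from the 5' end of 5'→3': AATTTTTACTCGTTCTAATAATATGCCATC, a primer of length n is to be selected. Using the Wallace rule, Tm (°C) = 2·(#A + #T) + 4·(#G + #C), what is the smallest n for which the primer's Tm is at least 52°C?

n = 22

First 21 bases: AATTTTTACTCGTTCTAATAA → Tm = 50°C (< 52°C)
First 22 bases: AATTTTTACTCGTTCTAATAAT → Tm = 52°C (≥ 52°C)
Each additional base adds 2°C (A/T) or 4°C (G/C), so Tm is non-decreasing in n; n = 22 is the first length to reach 52°C.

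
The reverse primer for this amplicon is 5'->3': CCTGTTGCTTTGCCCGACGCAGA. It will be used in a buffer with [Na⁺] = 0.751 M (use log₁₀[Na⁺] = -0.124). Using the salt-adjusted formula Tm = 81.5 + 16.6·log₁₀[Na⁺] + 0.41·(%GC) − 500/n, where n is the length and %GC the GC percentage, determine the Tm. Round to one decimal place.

82.7°C

Length n = 23. T=6, C=8, A=3, G=6
G+C = 14, so %GC = 14/23 × 100 = 60.87%
Salt term: 16.6 × (-0.124) = -2.058
GC term: 0.41 × 60.87 = 24.957; length term: −500/23 = −21.739
Tm = 81.5 + (-2.058) + 24.957 − 21.739 = 82.66 → 82.7°C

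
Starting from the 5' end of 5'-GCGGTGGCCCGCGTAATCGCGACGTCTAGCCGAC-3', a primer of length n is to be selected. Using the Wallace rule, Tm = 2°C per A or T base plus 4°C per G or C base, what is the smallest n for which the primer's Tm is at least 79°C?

n = 23

First 22 bases: GCGGTGGCCCGCGTAATCGCGA → Tm = 76°C (< 79°C)
First 23 bases: GCGGTGGCCCGCGTAATCGCGAC → Tm = 80°C (≥ 79°C)
Since every base adds ≥2°C, Tm only increases with n, so the threshold is first crossed at n = 23.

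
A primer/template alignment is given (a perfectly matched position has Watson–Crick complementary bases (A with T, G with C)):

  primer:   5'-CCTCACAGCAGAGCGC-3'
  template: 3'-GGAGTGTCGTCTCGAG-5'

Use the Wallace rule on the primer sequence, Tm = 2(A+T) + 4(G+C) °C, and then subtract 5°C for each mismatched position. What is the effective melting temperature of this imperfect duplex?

49°C

Primer base counts: A=4, T=1, G=4, C=7 → A+T=5, G+C=11
Perfect-match Tm = 2(5) + 4(11) = 10 + 44 = 54°C
Mismatches (positions where the bases are not complementary): 1 (at position 15)
Effective Tm = 54 − 1×5 = 54 − 5 = 49°C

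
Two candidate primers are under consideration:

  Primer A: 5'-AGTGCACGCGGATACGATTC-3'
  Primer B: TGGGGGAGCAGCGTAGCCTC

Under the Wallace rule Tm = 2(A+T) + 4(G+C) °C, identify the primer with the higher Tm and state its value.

Primer B, 68°C

Primer A: A+T=9, G+C=11 → Tm = 2(9)+4(11) = 62°C
Primer B: A+T=6, G+C=14 → Tm = 2(6)+4(14) = 68°C
62°C vs 68°C → primer B is higher.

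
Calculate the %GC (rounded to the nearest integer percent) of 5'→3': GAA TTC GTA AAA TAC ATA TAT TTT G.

Base counts: G=3, C=2, A=10, T=10
G+C = 3 + 2 = 5 out of 25 bases
%GC = 5/25 × 100 = 20% ≈ 20%

20%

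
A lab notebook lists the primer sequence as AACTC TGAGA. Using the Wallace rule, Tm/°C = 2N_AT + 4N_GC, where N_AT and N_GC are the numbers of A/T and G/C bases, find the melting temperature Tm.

Counting bases: G=2, A=4, C=2, T=2
A+T = 6, G+C = 4
Tm = 2×6 + 4×4 = 28°C

28°C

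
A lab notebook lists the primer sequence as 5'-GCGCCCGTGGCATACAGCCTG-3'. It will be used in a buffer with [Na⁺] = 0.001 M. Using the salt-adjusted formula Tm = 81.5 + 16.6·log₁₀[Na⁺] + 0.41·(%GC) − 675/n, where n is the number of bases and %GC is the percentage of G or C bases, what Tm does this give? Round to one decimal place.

28.8°C

Length n = 21. Scanning the sequence gives A=3, G=7, T=3, C=8.
G+C = 15, so %GC = 15/21 × 100 = 71.429%
Salt term: 16.6 × (-3) = -49.8
GC term: 0.41 × 71.429 = 29.286; length term: −675/21 = −32.143
Tm = 81.5 + (-49.8) + 29.286 − 32.143 = 28.843 → 28.8°C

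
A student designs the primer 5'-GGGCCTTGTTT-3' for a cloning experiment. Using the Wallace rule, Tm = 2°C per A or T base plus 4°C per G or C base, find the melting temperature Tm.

34°C

Base counts: G=4, C=2, T=5, A=0
A+T = 5, G+C = 6
Tm = 4·6 + 2·5 = 24 + 10 = 34°C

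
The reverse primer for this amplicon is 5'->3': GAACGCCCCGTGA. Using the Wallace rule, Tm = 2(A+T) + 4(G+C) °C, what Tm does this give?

44°C

Base counts: T=1, G=4, A=3, C=5
A+T = 4, G+C = 9
Tm = 2×4 + 4×9 = 44°C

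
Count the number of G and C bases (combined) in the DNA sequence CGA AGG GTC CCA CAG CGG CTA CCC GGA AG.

20

Counting bases: A=7, C=10, G=10, T=2
Total G or C: 10 + 10 = 20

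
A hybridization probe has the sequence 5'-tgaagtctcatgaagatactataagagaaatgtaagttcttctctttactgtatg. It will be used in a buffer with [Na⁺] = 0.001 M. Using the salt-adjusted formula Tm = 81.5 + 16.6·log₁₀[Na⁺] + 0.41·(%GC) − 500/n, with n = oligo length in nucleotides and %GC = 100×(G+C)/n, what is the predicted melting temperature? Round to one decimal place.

Length n = 55. Base counts: G=10, A=18, C=7, T=20
G+C = 17, so %GC = 17/55 × 100 = 30.909%
Salt term: 16.6 × (-3) = -49.8
GC term: 0.41 × 30.909 = 12.673; length term: −500/55 = −9.091
Tm = 81.5 + (-49.8) + 12.673 − 9.091 = 35.282 → 35.3°C

35.3°C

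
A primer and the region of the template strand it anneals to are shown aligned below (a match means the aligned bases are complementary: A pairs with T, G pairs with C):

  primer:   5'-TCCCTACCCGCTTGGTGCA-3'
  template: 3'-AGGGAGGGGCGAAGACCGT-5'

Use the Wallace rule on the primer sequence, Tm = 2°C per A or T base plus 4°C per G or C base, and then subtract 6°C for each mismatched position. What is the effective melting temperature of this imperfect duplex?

38°C

Primer base counts: A=2, T=5, G=4, C=8 → A+T=7, G+C=12
Perfect-match Tm = 2(7) + 4(12) = 14 + 48 = 62°C
Mismatches (positions where the bases are not complementary): 4 (at positions 6, 14, 15, 16)
Effective Tm = 62 − 4×6 = 62 − 24 = 38°C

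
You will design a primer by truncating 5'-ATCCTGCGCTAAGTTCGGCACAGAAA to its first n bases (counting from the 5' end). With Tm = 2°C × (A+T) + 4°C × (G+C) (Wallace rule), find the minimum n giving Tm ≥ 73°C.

First 23 bases: ATCCTGCGCTAAGTTCGGCACAG → Tm = 72°C (< 73°C)
First 24 bases: ATCCTGCGCTAAGTTCGGCACAGA → Tm = 74°C (≥ 73°C)
Since every base adds ≥2°C, Tm only increases with n, so the threshold is first crossed at n = 24.

n = 24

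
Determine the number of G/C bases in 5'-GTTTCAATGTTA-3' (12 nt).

3

Scanning the sequence gives G=2, C=1, T=6, A=3.
G+C = 2 + 1 = 3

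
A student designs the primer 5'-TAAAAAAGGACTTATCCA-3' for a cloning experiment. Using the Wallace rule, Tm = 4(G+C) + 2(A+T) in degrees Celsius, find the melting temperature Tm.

46°C

A=9, C=3, T=4, G=2
So N_AT = 13 and N_GC = 5.
Tm = 2(13) + 4(5) = 26 + 20 = 46°C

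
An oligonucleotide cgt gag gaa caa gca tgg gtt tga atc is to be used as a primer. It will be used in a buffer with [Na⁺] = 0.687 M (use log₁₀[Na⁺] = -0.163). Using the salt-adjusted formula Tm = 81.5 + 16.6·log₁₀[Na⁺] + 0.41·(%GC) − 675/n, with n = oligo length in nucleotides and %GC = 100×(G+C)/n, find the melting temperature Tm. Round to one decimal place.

Length n = 27. Scanning the sequence gives A=8, T=6, C=4, G=9.
G+C = 13, so %GC = 13/27 × 100 = 48.148%
Salt term: 16.6 × (-0.163) = -2.706
GC term: 0.41 × 48.148 = 19.741; length term: −675/27 = −25
Tm = 81.5 + (-2.706) + 19.741 − 25 = 73.535 → 73.5°C

73.5°C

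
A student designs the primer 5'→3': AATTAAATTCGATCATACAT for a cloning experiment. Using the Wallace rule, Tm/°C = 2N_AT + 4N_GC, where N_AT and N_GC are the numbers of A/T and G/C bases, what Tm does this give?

Scanning the sequence gives C=3, T=7, A=9, G=1.
A+T = 16, G+C = 4
Tm = 4·4 + 2·16 = 16 + 32 = 48°C

48°C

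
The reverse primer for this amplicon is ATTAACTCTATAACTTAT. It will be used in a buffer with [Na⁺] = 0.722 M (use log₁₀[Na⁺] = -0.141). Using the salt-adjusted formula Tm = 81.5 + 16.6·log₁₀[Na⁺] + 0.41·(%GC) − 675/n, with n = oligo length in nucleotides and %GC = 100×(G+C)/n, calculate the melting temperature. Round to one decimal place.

Length n = 18. Base counts: G=0, C=3, T=8, A=7
G+C = 3, so %GC = 3/18 × 100 = 16.667%
Salt term: 16.6 × (-0.141) = -2.341
GC term: 0.41 × 16.667 = 6.833; length term: −675/18 = −37.5
Tm = 81.5 + (-2.341) + 6.833 − 37.5 = 48.492 → 48.5°C

48.5°C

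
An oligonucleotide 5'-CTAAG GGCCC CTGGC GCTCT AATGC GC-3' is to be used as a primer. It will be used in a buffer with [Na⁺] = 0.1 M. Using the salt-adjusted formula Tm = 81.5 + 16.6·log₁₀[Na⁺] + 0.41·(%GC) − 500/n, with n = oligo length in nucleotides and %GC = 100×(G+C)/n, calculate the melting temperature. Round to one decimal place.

73.7°C

Length n = 27. Counting bases: A=4, G=8, T=5, C=10
G+C = 18, so %GC = 18/27 × 100 = 66.667%
Salt term: 16.6 × (-1) = -16.6
GC term: 0.41 × 66.667 = 27.333; length term: −500/27 = −18.519
Tm = 81.5 + (-16.6) + 27.333 − 18.519 = 73.714 → 73.7°C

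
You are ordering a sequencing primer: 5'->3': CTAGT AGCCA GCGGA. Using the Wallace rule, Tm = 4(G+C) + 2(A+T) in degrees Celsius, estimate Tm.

48°C

Counting bases: A=4, T=2, G=5, C=4
A+T = 6, G+C = 9
Tm = 2×6 + 4×9 = 48°C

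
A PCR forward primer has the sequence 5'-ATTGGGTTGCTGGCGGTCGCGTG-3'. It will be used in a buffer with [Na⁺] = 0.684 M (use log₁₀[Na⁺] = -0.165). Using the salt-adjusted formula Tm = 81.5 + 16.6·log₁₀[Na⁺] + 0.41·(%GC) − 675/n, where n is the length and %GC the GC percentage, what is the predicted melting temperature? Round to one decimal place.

Length n = 23. A=1, C=4, T=7, G=11
G+C = 15, so %GC = 15/23 × 100 = 65.217%
Salt term: 16.6 × (-0.165) = -2.739
GC term: 0.41 × 65.217 = 26.739; length term: −675/23 = −29.348
Tm = 81.5 + (-2.739) + 26.739 − 29.348 = 76.152 → 76.2°C

76.2°C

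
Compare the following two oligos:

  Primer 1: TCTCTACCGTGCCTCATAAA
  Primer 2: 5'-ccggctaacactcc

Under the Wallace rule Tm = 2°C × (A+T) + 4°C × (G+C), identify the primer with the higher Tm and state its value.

Primer 1: A+T=11, G+C=9 → Tm = 2(11)+4(9) = 58°C
Primer 2: A+T=5, G+C=9 → Tm = 2(5)+4(9) = 46°C
58°C vs 46°C → primer 1 is higher.

Primer 1, 58°C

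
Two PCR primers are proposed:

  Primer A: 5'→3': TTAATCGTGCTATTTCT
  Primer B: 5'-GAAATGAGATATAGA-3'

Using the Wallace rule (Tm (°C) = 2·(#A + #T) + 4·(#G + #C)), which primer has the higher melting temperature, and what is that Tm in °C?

Primer A, 44°C

Primer A: A+T=12, G+C=5 → Tm = 2(12)+4(5) = 44°C
Primer B: A+T=11, G+C=4 → Tm = 2(11)+4(4) = 38°C
44°C vs 38°C → primer A is higher.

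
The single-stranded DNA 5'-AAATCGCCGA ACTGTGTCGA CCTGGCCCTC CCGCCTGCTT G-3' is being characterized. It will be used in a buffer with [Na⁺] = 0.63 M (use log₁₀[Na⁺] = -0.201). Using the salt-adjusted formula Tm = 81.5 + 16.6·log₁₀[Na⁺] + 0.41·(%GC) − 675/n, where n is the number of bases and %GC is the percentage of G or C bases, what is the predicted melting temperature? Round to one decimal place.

87.7°C

Length n = 41. A=6, T=9, C=16, G=10
G+C = 26, so %GC = 26/41 × 100 = 63.415%
Salt term: 16.6 × (-0.201) = -3.337
GC term: 0.41 × 63.415 = 26; length term: −675/41 = −16.463
Tm = 81.5 + (-3.337) + 26 − 16.463 = 87.7 → 87.7°C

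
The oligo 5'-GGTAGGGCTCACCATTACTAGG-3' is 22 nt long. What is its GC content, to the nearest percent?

55%

Scanning the sequence gives G=7, A=5, T=5, C=5.
G+C = 7 + 5 = 12 out of 22 bases
%GC = 12/22 × 100 = 54.55% ≈ 55%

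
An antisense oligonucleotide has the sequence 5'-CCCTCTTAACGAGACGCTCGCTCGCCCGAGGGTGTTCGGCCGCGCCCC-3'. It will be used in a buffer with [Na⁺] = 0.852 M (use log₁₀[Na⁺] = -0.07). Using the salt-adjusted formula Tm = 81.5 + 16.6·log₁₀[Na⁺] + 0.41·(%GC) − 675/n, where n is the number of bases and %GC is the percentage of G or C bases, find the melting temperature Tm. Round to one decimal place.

96.2°C

Length n = 48. Scanning the sequence gives T=8, C=21, A=5, G=14.
G+C = 35, so %GC = 35/48 × 100 = 72.917%
Salt term: 16.6 × (-0.07) = -1.162
GC term: 0.41 × 72.917 = 29.896; length term: −675/48 = −14.062
Tm = 81.5 + (-1.162) + 29.896 − 14.062 = 96.172 → 96.2°C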